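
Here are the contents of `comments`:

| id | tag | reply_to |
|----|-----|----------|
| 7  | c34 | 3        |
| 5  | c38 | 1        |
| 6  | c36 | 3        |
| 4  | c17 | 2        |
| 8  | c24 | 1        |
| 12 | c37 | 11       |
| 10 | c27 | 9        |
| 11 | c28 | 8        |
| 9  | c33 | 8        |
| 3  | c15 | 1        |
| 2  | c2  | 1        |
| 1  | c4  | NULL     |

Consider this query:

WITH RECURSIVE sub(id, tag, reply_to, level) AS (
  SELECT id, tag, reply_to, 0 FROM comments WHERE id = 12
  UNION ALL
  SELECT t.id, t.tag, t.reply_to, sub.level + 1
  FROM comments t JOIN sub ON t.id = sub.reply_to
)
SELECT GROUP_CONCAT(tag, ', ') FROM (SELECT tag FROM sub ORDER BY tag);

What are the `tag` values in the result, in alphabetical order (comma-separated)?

Base: id=12 (c37), reply_to=11, level 0.
Iteration 1: join on id=11 -> c28 (id 11, reply_to=8, level 1).
Iteration 2: join on id=8 -> c24 (id 8, reply_to=1, level 2).
Iteration 3: join on id=1 -> c4 (id 1, reply_to=NULL, level 3).
Iteration 4: reply_to is NULL; no match; recursion stops.

c24, c28, c37, c4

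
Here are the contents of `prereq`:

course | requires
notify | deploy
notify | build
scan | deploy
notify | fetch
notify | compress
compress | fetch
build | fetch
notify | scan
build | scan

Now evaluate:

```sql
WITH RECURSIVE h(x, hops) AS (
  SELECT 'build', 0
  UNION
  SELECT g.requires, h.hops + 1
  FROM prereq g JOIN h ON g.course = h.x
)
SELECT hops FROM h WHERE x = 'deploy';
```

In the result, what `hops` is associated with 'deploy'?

Base: (build, hops=0).
Iteration 1: edges from {build} -> (fetch, hops=1), (scan, hops=1).
Iteration 2: edges from {fetch,scan} -> (deploy, hops=2).
Iteration 3: no outgoing edges from {deploy}; recursion stops.

2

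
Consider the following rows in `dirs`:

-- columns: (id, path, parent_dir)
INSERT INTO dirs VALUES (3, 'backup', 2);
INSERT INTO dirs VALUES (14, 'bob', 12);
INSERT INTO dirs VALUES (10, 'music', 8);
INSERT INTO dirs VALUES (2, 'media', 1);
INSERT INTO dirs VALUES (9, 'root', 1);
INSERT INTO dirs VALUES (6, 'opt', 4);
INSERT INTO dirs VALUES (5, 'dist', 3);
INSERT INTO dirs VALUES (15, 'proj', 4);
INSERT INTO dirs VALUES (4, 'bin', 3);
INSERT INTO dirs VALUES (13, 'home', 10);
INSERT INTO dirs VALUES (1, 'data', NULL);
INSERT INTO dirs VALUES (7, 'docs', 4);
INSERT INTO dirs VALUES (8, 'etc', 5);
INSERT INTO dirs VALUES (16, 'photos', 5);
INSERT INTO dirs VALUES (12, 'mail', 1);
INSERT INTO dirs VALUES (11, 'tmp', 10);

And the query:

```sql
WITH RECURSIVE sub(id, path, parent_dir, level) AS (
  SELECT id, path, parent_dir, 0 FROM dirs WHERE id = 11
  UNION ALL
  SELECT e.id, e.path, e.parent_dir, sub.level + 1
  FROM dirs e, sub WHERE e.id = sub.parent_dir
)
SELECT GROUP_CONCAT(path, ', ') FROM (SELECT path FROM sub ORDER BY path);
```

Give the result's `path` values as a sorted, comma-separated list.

backup, data, dist, etc, media, music, tmp

Base: id=11 (tmp), parent_dir=10, level 0.
Iteration 1: join on id=10 -> music (id 10, parent_dir=8, level 1).
Iteration 2: join on id=8 -> etc (id 8, parent_dir=5, level 2).
Iteration 3: join on id=5 -> dist (id 5, parent_dir=3, level 3).
Iteration 4: join on id=3 -> backup (id 3, parent_dir=2, level 4).
Iteration 5: join on id=2 -> media (id 2, parent_dir=1, level 5).
Iteration 6: join on id=1 -> data (id 1, parent_dir=NULL, level 6).
Iteration 7: parent_dir is NULL; no match; recursion stops.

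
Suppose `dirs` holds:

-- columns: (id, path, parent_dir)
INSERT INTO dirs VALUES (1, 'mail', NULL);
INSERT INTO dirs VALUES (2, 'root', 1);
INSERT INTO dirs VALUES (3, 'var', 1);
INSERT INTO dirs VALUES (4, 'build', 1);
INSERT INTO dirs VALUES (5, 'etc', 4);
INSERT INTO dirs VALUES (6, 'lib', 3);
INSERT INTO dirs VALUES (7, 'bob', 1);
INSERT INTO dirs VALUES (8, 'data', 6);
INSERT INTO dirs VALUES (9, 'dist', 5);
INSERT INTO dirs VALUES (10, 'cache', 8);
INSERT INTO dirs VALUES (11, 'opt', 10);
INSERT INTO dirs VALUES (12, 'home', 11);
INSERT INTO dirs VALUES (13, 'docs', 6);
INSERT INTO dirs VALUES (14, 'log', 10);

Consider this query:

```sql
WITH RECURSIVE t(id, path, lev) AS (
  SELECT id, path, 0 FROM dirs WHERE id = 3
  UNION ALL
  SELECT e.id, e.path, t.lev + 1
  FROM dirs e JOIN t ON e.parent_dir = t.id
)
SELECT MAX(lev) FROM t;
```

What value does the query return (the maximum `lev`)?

5

Base: id=3 (var) at lev 0.
Iteration 1: rows with parent_dir in {3} -> lib (id 6, lev 1).
Iteration 2: rows with parent_dir in {6} -> data (id 8, lev 2), docs (id 13, lev 2).
Iteration 3: rows with parent_dir in {8,13} -> cache (id 10, lev 3).
Iteration 4: rows with parent_dir in {10} -> opt (id 11, lev 4), log (id 14, lev 4).
Iteration 5: rows with parent_dir in {11,14} -> home (id 12, lev 5).
Iteration 6: no rows with parent_dir in {12}; recursion stops.
lev values: 0, 1, 2, 2, 3, 4, 4, 5; the maximum is 5.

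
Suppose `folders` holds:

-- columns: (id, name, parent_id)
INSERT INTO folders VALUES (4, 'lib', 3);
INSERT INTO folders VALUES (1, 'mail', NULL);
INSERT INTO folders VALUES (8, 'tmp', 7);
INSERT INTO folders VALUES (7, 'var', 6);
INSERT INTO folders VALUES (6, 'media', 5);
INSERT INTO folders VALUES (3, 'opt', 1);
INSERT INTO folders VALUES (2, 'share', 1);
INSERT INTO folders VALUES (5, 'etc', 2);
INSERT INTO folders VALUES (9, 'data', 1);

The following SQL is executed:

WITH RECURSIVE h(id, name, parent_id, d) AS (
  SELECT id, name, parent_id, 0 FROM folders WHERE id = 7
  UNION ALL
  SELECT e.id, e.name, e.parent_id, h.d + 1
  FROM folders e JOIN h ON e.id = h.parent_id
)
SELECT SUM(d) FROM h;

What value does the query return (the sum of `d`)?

10

Base: id=7 (var), parent_id=6, d 0.
Iteration 1: join on id=6 -> media (id 6, parent_id=5, d 1).
Iteration 2: join on id=5 -> etc (id 5, parent_id=2, d 2).
Iteration 3: join on id=2 -> share (id 2, parent_id=1, d 3).
Iteration 4: join on id=1 -> mail (id 1, parent_id=NULL, d 4).
Iteration 5: parent_id is NULL; no match; recursion stops.
SUM(d) = 0 + 1 + 2 + 3 + 4 = 10.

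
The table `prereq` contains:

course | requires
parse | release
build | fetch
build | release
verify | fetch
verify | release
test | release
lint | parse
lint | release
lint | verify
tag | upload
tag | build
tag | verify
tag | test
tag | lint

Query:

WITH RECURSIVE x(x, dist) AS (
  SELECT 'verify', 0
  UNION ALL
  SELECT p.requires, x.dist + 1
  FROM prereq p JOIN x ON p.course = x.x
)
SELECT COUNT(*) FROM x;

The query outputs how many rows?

Base: (verify, dist=0).
Iteration 1: edges from {verify} -> (fetch, dist=1), (release, dist=1).
Iteration 2: no outgoing edges from {fetch,release}; recursion stops.
Total rows emitted: 3.

3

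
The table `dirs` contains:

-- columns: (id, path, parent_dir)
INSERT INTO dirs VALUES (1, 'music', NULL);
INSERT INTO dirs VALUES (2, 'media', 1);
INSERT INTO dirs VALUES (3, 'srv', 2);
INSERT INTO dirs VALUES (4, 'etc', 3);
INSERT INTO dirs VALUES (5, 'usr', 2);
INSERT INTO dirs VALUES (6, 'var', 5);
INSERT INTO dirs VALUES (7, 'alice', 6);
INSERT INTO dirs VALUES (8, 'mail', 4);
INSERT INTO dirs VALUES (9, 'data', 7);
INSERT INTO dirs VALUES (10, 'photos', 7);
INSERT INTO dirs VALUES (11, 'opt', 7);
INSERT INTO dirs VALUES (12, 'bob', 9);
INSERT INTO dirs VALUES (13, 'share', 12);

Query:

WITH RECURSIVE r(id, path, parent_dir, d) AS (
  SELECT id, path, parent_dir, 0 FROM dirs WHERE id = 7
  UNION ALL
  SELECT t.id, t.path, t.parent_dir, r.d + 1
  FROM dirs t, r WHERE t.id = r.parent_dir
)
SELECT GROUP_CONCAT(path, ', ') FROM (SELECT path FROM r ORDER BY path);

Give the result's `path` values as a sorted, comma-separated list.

alice, media, music, usr, var

Base: id=7 (alice), parent_dir=6, d 0.
Iteration 1: join on id=6 -> var (id 6, parent_dir=5, d 1).
Iteration 2: join on id=5 -> usr (id 5, parent_dir=2, d 2).
Iteration 3: join on id=2 -> media (id 2, parent_dir=1, d 3).
Iteration 4: join on id=1 -> music (id 1, parent_dir=NULL, d 4).
Iteration 5: parent_dir is NULL; no match; recursion stops.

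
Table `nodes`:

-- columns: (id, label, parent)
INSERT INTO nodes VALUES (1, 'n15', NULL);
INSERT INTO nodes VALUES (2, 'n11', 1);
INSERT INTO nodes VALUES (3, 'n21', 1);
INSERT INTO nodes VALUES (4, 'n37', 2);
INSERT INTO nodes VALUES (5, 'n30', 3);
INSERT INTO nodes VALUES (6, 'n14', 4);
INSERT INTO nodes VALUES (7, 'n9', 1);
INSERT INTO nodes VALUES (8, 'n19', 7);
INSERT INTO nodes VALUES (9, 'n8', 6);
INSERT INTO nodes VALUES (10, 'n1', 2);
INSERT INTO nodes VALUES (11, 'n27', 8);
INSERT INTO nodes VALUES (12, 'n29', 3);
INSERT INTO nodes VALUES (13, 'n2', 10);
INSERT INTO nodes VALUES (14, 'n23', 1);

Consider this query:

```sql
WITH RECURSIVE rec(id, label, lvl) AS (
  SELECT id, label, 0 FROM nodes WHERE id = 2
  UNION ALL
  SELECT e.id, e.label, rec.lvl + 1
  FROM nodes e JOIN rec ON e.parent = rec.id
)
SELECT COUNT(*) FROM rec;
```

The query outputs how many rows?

6

Base: id=2 (n11) at lvl 0.
Iteration 1: rows with parent in {2} -> n37 (id 4, lvl 1), n1 (id 10, lvl 1).
Iteration 2: rows with parent in {4,10} -> n14 (id 6, lvl 2), n2 (id 13, lvl 2).
Iteration 3: rows with parent in {6,13} -> n8 (id 9, lvl 3).
Iteration 4: no rows with parent in {9}; recursion stops.
Total rows emitted: 6.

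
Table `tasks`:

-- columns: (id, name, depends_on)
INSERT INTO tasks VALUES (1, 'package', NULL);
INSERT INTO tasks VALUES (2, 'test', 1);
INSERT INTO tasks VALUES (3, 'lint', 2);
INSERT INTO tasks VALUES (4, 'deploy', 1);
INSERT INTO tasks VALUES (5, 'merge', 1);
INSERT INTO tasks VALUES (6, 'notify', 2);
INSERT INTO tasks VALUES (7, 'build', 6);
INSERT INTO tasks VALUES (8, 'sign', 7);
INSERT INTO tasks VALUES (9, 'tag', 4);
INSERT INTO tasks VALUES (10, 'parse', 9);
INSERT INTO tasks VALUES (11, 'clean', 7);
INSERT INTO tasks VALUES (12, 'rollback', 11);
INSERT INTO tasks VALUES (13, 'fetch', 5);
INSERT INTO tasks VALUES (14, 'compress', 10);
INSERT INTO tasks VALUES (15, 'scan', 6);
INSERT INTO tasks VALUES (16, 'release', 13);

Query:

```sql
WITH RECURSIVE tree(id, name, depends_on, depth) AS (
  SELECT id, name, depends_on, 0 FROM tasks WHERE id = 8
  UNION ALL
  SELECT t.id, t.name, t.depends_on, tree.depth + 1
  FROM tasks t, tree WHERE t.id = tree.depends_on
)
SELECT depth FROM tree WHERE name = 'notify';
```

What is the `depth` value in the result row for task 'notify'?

2

Base: id=8 (sign), depends_on=7, depth 0.
Iteration 1: join on id=7 -> build (id 7, depends_on=6, depth 1).
Iteration 2: join on id=6 -> notify (id 6, depends_on=2, depth 2).
Iteration 3: join on id=2 -> test (id 2, depends_on=1, depth 3).
Iteration 4: join on id=1 -> package (id 1, depends_on=NULL, depth 4).
Iteration 5: depends_on is NULL; no match; recursion stops.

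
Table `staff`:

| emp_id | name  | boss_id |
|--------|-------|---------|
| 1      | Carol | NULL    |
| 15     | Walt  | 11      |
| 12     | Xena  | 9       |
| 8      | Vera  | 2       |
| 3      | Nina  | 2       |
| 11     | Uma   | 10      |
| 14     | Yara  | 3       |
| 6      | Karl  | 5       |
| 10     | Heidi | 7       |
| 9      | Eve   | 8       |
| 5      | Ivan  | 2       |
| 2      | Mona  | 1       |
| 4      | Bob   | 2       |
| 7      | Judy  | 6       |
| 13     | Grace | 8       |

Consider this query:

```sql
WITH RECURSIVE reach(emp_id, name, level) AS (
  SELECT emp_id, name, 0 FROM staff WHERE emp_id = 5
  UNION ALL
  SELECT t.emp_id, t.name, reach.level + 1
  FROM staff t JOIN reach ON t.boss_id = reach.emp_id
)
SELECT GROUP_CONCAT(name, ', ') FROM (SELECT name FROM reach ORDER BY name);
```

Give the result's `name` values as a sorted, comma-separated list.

Base: emp_id=5 (Ivan) at level 0.
Iteration 1: rows with boss_id in {5} -> Karl (id 6, level 1).
Iteration 2: rows with boss_id in {6} -> Judy (id 7, level 2).
Iteration 3: rows with boss_id in {7} -> Heidi (id 10, level 3).
Iteration 4: rows with boss_id in {10} -> Uma (id 11, level 4).
Iteration 5: rows with boss_id in {11} -> Walt (id 15, level 5).
Iteration 6: no rows with boss_id in {15}; recursion stops.

Heidi, Ivan, Judy, Karl, Uma, Walt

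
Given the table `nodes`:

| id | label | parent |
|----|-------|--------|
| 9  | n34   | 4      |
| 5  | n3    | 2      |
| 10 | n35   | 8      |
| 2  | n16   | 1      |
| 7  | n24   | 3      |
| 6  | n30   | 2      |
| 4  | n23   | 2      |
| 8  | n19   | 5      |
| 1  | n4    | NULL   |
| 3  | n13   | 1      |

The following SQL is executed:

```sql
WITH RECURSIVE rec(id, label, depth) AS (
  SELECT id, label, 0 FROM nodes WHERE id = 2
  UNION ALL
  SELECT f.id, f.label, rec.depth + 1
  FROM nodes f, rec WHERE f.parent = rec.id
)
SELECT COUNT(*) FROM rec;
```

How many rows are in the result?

Base: id=2 (n16) at depth 0.
Iteration 1: rows with parent in {2} -> n23 (id 4, depth 1), n3 (id 5, depth 1), n30 (id 6, depth 1).
Iteration 2: rows with parent in {4,5,6} -> n19 (id 8, depth 2), n34 (id 9, depth 2).
Iteration 3: rows with parent in {8,9} -> n35 (id 10, depth 3).
Iteration 4: no rows with parent in {10}; recursion stops.
Total rows emitted: 7.

7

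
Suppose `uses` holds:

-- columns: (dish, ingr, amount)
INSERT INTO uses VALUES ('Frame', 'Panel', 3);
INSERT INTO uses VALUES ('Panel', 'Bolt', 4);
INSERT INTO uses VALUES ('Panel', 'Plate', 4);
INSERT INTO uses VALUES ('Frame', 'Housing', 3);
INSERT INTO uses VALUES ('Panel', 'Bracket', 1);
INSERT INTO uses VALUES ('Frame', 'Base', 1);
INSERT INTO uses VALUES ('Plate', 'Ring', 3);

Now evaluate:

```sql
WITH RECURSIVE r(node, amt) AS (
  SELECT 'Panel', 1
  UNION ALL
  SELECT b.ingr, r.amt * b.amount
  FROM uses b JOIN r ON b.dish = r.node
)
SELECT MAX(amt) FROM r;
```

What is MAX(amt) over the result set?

12

Base: (Panel, amt=1).
Iteration 1: components of {Panel} -> Bolt = 1*4 = 4, Bracket = 1*1 = 1, Plate = 1*4 = 4.
Iteration 2: components of {Bolt,Bracket,Plate} -> Ring = 4*3 = 12.
Iteration 3: no further components; recursion stops.
amt values: 1, 4, 4, 1, 12; the maximum is 12.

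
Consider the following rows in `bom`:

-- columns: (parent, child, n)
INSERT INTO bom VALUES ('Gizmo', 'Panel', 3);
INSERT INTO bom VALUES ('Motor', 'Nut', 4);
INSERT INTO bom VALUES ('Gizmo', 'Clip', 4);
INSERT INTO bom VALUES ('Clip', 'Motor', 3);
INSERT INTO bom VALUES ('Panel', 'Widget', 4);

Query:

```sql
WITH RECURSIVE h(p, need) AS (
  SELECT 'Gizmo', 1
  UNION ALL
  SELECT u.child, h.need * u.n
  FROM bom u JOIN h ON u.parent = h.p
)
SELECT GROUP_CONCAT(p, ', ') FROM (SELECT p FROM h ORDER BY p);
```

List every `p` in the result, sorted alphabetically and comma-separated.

Base: (Gizmo, need=1).
Iteration 1: components of {Gizmo} -> Clip = 1*4 = 4, Panel = 1*3 = 3.
Iteration 2: components of {Clip,Panel} -> Motor = 4*3 = 12, Widget = 3*4 = 12.
Iteration 3: components of {Motor,Widget} -> Nut = 12*4 = 48.
Iteration 4: no further components; recursion stops.

Clip, Gizmo, Motor, Nut, Panel, Widget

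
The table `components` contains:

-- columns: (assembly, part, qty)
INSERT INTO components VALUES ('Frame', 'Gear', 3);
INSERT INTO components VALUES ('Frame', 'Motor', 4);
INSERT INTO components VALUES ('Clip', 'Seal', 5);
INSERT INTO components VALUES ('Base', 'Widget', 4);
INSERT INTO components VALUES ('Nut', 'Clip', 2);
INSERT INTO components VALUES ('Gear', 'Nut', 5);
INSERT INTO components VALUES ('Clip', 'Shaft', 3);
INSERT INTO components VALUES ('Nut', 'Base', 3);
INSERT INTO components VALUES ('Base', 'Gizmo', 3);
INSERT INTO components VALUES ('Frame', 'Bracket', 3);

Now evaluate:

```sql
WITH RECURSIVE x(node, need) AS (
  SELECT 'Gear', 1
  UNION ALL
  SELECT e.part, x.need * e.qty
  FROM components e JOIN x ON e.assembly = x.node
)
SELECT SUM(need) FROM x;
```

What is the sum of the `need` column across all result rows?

216

Base: (Gear, need=1).
Iteration 1: components of {Gear} -> Nut = 1*5 = 5.
Iteration 2: components of {Nut} -> Base = 5*3 = 15, Clip = 5*2 = 10.
Iteration 3: components of {Base,Clip} -> Gizmo = 15*3 = 45, Seal = 10*5 = 50, Shaft = 10*3 = 30, Widget = 15*4 = 60.
Iteration 4: no further components; recursion stops.
SUM(need) = 1 + 5 + 15 + 10 + 45 + 60 + 30 + 50 = 216.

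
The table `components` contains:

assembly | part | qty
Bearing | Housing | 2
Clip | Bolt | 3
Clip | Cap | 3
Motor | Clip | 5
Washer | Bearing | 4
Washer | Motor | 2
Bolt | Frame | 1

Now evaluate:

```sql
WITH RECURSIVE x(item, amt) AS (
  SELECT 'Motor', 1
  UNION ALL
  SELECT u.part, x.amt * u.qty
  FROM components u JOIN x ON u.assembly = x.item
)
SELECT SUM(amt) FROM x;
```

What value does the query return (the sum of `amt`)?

Base: (Motor, amt=1).
Iteration 1: components of {Motor} -> Clip = 1*5 = 5.
Iteration 2: components of {Clip} -> Bolt = 5*3 = 15, Cap = 5*3 = 15.
Iteration 3: components of {Bolt,Cap} -> Frame = 15*1 = 15.
Iteration 4: no further components; recursion stops.
SUM(amt) = 1 + 5 + 15 + 15 + 15 = 51.

51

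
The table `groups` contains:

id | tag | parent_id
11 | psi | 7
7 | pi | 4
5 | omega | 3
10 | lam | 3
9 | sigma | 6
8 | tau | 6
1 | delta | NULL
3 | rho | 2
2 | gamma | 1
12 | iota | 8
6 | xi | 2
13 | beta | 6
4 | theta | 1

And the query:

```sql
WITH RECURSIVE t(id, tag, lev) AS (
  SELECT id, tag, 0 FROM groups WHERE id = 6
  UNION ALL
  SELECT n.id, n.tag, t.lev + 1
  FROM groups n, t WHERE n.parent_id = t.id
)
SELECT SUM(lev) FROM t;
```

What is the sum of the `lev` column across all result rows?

Base: id=6 (xi) at lev 0.
Iteration 1: rows with parent_id in {6} -> tau (id 8, lev 1), sigma (id 9, lev 1), beta (id 13, lev 1).
Iteration 2: rows with parent_id in {8,9,13} -> iota (id 12, lev 2).
Iteration 3: no rows with parent_id in {12}; recursion stops.
SUM(lev) = 0 + 1 + 1 + 1 + 2 = 5.

5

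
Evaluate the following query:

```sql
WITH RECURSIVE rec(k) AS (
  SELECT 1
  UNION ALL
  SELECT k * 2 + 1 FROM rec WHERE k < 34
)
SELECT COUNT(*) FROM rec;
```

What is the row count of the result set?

6

Base: k=1.
Iteration 1: 1 < 34 holds -> k = 1 * 2 + 1 = 3.
Iteration 2: 3 < 34 holds -> k = 3 * 2 + 1 = 7.
Iteration 3: 7 < 34 holds -> k = 7 * 2 + 1 = 15.
Iteration 4: 15 < 34 holds -> k = 15 * 2 + 1 = 31.
Iteration 5: 31 < 34 holds -> k = 31 * 2 + 1 = 63.
Iteration 6: 63 < 34 fails; recursion stops.
Total rows emitted: 6.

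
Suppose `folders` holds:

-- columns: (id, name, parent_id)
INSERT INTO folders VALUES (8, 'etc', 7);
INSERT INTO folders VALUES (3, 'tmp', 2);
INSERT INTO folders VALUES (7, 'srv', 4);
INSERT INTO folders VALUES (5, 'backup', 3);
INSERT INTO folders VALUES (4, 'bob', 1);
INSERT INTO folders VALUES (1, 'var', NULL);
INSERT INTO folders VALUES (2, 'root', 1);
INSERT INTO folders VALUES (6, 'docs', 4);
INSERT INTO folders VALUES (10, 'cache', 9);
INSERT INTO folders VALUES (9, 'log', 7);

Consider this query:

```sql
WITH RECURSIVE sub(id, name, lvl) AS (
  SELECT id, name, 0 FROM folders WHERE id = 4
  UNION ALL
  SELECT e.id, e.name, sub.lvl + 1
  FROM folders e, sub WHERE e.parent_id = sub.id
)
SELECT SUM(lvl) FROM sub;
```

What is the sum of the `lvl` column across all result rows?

9

Base: id=4 (bob) at lvl 0.
Iteration 1: rows with parent_id in {4} -> docs (id 6, lvl 1), srv (id 7, lvl 1).
Iteration 2: rows with parent_id in {6,7} -> etc (id 8, lvl 2), log (id 9, lvl 2).
Iteration 3: rows with parent_id in {8,9} -> cache (id 10, lvl 3).
Iteration 4: no rows with parent_id in {10}; recursion stops.
SUM(lvl) = 0 + 1 + 1 + 2 + 2 + 3 = 9.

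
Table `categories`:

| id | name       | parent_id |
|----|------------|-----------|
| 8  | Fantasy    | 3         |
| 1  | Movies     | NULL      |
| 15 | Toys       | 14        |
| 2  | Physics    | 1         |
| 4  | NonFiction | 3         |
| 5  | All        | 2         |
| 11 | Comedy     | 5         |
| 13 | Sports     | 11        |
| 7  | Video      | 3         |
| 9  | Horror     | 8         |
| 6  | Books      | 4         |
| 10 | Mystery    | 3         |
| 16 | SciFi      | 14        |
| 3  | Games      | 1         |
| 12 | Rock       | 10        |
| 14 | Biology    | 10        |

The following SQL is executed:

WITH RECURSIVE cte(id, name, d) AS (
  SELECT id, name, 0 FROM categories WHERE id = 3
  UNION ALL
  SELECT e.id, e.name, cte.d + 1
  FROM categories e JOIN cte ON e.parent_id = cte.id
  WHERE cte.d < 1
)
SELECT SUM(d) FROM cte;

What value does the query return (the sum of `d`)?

4

Base: id=3 (Games) at d 0.
Iteration 1: rows with parent_id in {3} -> NonFiction (id 4, d 1), Video (id 7, d 1), Fantasy (id 8, d 1), Mystery (id 10, d 1).
Iteration 2: d < 1 fails for all current rows; recursion stops.
SUM(d) = 0 + 1 + 1 + 1 + 1 = 4.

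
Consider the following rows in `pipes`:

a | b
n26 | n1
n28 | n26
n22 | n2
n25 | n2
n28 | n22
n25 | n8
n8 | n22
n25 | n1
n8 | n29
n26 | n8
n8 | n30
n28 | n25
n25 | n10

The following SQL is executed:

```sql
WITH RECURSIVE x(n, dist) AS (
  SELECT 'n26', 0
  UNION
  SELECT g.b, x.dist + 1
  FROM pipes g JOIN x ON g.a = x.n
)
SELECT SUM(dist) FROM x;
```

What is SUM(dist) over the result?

11

Base: (n26, dist=0).
Iteration 1: edges from {n26} -> (n1, dist=1), (n8, dist=1).
Iteration 2: edges from {n1,n8} -> (n22, dist=2), (n29, dist=2), (n30, dist=2).
Iteration 3: edges from {n22,n29,n30} -> (n2, dist=3).
Iteration 4: no outgoing edges from {n2}; recursion stops.
SUM(dist) = 0 + 1 + 1 + 2 + 2 + 2 + 3 = 11.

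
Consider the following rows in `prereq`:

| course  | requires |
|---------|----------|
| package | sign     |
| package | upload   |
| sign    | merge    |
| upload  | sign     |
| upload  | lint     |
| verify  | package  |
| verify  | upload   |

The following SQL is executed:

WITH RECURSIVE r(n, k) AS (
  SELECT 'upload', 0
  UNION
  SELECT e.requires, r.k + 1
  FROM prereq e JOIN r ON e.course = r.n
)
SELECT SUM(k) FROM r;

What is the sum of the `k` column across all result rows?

Base: (upload, k=0).
Iteration 1: edges from {upload} -> (lint, k=1), (sign, k=1).
Iteration 2: edges from {lint,sign} -> (merge, k=2).
Iteration 3: no outgoing edges from {merge}; recursion stops.
SUM(k) = 0 + 1 + 1 + 2 = 4.

4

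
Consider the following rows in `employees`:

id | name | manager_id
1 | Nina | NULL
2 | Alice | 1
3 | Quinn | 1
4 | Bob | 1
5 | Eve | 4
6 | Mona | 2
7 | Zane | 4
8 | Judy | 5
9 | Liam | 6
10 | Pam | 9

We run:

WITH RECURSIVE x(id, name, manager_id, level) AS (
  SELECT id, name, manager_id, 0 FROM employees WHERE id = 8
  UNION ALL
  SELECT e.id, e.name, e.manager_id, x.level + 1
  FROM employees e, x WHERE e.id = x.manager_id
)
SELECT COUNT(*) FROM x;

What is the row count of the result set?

Base: id=8 (Judy), manager_id=5, level 0.
Iteration 1: join on id=5 -> Eve (id 5, manager_id=4, level 1).
Iteration 2: join on id=4 -> Bob (id 4, manager_id=1, level 2).
Iteration 3: join on id=1 -> Nina (id 1, manager_id=NULL, level 3).
Iteration 4: manager_id is NULL; no match; recursion stops.
Total rows emitted: 4.

4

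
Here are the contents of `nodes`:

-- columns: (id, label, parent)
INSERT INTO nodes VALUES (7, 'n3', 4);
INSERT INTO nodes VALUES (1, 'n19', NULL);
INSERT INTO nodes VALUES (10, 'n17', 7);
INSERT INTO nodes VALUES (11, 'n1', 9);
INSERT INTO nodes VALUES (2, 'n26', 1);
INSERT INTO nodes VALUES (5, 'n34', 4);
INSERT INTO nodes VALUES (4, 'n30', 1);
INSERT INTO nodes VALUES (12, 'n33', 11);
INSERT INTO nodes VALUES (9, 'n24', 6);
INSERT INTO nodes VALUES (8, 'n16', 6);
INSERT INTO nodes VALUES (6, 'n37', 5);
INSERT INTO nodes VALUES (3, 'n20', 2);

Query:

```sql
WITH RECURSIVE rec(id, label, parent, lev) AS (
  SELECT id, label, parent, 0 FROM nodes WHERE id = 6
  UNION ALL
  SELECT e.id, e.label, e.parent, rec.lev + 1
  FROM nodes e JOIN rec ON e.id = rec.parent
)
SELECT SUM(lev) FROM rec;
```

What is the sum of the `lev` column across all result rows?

6

Base: id=6 (n37), parent=5, lev 0.
Iteration 1: join on id=5 -> n34 (id 5, parent=4, lev 1).
Iteration 2: join on id=4 -> n30 (id 4, parent=1, lev 2).
Iteration 3: join on id=1 -> n19 (id 1, parent=NULL, lev 3).
Iteration 4: parent is NULL; no match; recursion stops.
SUM(lev) = 0 + 1 + 2 + 3 = 6.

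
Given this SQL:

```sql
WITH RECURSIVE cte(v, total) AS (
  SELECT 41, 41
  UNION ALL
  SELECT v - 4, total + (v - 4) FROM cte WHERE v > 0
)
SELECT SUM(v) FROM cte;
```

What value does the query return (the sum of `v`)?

Base: v=41, total=41.
Iteration 1: 41 > 0 holds -> v = 41 - 4 = 37, total = 41 + 37 = 78.
Iteration 2: 37 > 0 holds -> v = 37 - 4 = 33, total = 78 + 33 = 111.
Iteration 3: 33 > 0 holds -> v = 33 - 4 = 29, total = 111 + 29 = 140.
Iteration 4: 29 > 0 holds -> v = 29 - 4 = 25, total = 140 + 25 = 165.
Iteration 5: 25 > 0 holds -> v = 25 - 4 = 21, total = 165 + 21 = 186.
Iteration 6: 21 > 0 holds -> v = 21 - 4 = 17, total = 186 + 17 = 203.
Iteration 7: 17 > 0 holds -> v = 17 - 4 = 13, total = 203 + 13 = 216.
Iteration 8: 13 > 0 holds -> v = 13 - 4 = 9, total = 216 + 9 = 225.
Iteration 9: 9 > 0 holds -> v = 9 - 4 = 5, total = 225 + 5 = 230.
Iteration 10: 5 > 0 holds -> v = 5 - 4 = 1, total = 230 + 1 = 231.
Iteration 11: 1 > 0 holds -> v = 1 - 4 = -3, total = 231 + -3 = 228.
Iteration 12: -3 > 0 fails; recursion stops.
SUM(v) = 41 + 37 + 33 + 29 + 25 + 21 + 17 + 13 + 9 + 5 + 1 + -3 = 228.

228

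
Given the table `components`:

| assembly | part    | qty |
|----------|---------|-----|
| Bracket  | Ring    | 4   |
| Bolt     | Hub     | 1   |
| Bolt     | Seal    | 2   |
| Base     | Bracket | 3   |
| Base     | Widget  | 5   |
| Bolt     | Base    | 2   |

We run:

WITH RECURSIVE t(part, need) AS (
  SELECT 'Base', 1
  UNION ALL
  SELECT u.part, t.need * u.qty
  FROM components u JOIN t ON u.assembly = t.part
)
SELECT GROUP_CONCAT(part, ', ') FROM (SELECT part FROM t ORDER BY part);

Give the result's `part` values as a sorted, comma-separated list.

Base: (Base, need=1).
Iteration 1: components of {Base} -> Bracket = 1*3 = 3, Widget = 1*5 = 5.
Iteration 2: components of {Bracket,Widget} -> Ring = 3*4 = 12.
Iteration 3: no further components; recursion stops.

Base, Bracket, Ring, Widget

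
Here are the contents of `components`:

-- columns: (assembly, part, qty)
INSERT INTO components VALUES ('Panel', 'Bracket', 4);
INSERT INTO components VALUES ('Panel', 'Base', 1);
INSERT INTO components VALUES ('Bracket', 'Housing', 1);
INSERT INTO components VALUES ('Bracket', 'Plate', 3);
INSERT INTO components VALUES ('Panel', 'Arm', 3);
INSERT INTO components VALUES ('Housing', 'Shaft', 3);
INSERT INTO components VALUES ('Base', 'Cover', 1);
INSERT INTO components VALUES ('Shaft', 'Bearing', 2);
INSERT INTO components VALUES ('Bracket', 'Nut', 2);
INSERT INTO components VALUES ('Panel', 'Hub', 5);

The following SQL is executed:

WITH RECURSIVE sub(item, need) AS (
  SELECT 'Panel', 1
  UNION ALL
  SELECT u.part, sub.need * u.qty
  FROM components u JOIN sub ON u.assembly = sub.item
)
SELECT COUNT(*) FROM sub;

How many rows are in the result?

Base: (Panel, need=1).
Iteration 1: components of {Panel} -> Arm = 1*3 = 3, Base = 1*1 = 1, Bracket = 1*4 = 4, Hub = 1*5 = 5.
Iteration 2: components of {Arm,Base,Bracket,Hub} -> Cover = 1*1 = 1, Housing = 4*1 = 4, Nut = 4*2 = 8, Plate = 4*3 = 12.
Iteration 3: components of {Cover,Housing,Nut,Plate} -> Shaft = 4*3 = 12.
Iteration 4: components of {Shaft} -> Bearing = 12*2 = 24.
Iteration 5: no further components; recursion stops.
Total rows emitted: 11.

11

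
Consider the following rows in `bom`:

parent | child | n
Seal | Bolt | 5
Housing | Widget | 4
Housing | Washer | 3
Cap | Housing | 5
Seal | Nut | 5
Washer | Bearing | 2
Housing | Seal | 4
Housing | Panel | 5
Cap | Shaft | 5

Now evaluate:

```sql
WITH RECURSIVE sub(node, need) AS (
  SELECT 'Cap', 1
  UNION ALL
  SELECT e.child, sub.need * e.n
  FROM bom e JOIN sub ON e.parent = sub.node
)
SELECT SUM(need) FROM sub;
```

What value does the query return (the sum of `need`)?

321

Base: (Cap, need=1).
Iteration 1: components of {Cap} -> Housing = 1*5 = 5, Shaft = 1*5 = 5.
Iteration 2: components of {Housing,Shaft} -> Panel = 5*5 = 25, Seal = 5*4 = 20, Washer = 5*3 = 15, Widget = 5*4 = 20.
Iteration 3: components of {Panel,Seal,Washer,Widget} -> Bearing = 15*2 = 30, Bolt = 20*5 = 100, Nut = 20*5 = 100.
Iteration 4: no further components; recursion stops.
SUM(need) = 1 + 5 + 5 + 15 + 20 + 25 + 20 + 30 + 100 + 100 = 321.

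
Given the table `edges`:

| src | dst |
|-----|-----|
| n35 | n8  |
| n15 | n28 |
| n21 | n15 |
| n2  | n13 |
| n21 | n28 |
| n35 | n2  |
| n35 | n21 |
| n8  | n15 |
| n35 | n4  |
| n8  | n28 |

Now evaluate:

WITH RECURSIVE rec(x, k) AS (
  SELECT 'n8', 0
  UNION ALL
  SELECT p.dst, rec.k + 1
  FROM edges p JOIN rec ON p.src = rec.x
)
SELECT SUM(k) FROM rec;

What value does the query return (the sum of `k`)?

Base: (n8, k=0).
Iteration 1: edges from {n8} -> (n15, k=1), (n28, k=1).
Iteration 2: edges from {n15,n28} -> (n28, k=2).
Iteration 3: no outgoing edges from {n28}; recursion stops.
SUM(k) = 0 + 1 + 1 + 2 = 4.

4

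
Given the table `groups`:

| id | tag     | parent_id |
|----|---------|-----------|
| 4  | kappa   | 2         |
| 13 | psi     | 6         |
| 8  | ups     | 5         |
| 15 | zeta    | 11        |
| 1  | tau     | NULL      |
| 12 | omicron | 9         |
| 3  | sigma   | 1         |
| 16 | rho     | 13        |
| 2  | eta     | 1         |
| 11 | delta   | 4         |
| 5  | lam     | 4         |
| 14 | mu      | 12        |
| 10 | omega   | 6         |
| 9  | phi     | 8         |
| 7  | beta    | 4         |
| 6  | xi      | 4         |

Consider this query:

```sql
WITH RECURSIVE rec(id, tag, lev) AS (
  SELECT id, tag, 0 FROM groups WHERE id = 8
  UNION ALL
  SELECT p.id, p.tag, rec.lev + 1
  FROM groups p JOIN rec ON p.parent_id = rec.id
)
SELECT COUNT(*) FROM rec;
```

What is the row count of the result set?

Base: id=8 (ups) at lev 0.
Iteration 1: rows with parent_id in {8} -> phi (id 9, lev 1).
Iteration 2: rows with parent_id in {9} -> omicron (id 12, lev 2).
Iteration 3: rows with parent_id in {12} -> mu (id 14, lev 3).
Iteration 4: no rows with parent_id in {14}; recursion stops.
Total rows emitted: 4.

4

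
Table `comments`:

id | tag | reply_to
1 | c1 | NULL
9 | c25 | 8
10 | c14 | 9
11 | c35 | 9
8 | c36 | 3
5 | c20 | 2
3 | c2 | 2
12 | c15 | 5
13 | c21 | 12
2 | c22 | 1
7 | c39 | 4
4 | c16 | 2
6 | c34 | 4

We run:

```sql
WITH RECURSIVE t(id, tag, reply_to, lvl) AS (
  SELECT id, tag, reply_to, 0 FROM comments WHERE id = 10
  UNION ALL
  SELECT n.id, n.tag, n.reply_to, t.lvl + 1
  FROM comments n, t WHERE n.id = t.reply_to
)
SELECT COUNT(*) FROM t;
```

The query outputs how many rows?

Base: id=10 (c14), reply_to=9, lvl 0.
Iteration 1: join on id=9 -> c25 (id 9, reply_to=8, lvl 1).
Iteration 2: join on id=8 -> c36 (id 8, reply_to=3, lvl 2).
Iteration 3: join on id=3 -> c2 (id 3, reply_to=2, lvl 3).
Iteration 4: join on id=2 -> c22 (id 2, reply_to=1, lvl 4).
Iteration 5: join on id=1 -> c1 (id 1, reply_to=NULL, lvl 5).
Iteration 6: reply_to is NULL; no match; recursion stops.
Total rows emitted: 6.

6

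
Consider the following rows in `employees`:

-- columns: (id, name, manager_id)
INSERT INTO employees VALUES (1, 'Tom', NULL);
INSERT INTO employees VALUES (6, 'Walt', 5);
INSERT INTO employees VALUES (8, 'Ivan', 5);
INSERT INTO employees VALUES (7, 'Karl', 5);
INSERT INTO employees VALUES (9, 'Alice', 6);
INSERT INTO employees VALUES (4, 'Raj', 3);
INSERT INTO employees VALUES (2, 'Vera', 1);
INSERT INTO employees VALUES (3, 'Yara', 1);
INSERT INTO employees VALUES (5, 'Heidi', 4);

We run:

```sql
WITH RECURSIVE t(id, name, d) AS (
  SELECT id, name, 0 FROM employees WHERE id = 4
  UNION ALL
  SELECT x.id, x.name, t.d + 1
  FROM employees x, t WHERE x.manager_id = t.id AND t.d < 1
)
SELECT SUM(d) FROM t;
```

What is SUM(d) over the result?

Base: id=4 (Raj) at d 0.
Iteration 1: rows with manager_id in {4} -> Heidi (id 5, d 1).
Iteration 2: d < 1 fails for all current rows; recursion stops.
SUM(d) = 0 + 1 = 1.

1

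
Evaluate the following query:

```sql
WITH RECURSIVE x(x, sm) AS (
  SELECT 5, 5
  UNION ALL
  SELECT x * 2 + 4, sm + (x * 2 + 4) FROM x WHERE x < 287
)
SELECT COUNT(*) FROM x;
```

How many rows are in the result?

Base: x=5, sm=5.
Iteration 1: 5 < 287 holds -> x = 5 * 2 + 4 = 14, sm = 5 + 14 = 19.
Iteration 2: 14 < 287 holds -> x = 14 * 2 + 4 = 32, sm = 19 + 32 = 51.
Iteration 3: 32 < 287 holds -> x = 32 * 2 + 4 = 68, sm = 51 + 68 = 119.
Iteration 4: 68 < 287 holds -> x = 68 * 2 + 4 = 140, sm = 119 + 140 = 259.
Iteration 5: 140 < 287 holds -> x = 140 * 2 + 4 = 284, sm = 259 + 284 = 543.
Iteration 6: 284 < 287 holds -> x = 284 * 2 + 4 = 572, sm = 543 + 572 = 1115.
Iteration 7: 572 < 287 fails; recursion stops.
Total rows emitted: 7.

7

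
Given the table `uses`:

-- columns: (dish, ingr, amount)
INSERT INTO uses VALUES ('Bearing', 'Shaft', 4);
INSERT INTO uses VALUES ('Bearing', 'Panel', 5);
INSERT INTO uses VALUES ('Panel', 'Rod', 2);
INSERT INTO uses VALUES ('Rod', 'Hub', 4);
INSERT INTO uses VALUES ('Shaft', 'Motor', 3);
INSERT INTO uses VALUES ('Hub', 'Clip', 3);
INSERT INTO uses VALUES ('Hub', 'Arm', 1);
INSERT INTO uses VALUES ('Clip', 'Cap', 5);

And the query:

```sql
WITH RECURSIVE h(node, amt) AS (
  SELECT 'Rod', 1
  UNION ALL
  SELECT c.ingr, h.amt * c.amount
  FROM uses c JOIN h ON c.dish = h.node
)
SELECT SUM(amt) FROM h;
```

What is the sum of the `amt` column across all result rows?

Base: (Rod, amt=1).
Iteration 1: components of {Rod} -> Hub = 1*4 = 4.
Iteration 2: components of {Hub} -> Arm = 4*1 = 4, Clip = 4*3 = 12.
Iteration 3: components of {Arm,Clip} -> Cap = 12*5 = 60.
Iteration 4: no further components; recursion stops.
SUM(amt) = 1 + 4 + 12 + 4 + 60 = 81.

81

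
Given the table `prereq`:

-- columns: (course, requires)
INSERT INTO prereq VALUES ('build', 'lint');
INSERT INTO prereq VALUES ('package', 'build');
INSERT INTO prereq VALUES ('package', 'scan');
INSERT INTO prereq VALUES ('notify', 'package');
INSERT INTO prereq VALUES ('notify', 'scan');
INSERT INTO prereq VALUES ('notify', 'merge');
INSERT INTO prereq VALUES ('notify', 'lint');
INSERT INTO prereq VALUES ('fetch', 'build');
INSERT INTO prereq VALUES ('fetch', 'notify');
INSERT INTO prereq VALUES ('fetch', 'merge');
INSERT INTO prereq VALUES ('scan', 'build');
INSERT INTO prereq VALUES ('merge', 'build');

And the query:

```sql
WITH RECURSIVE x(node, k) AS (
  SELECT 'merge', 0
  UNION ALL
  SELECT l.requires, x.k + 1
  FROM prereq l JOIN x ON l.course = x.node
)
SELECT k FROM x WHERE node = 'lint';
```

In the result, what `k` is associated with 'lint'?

Base: (merge, k=0).
Iteration 1: edges from {merge} -> (build, k=1).
Iteration 2: edges from {build} -> (lint, k=2).
Iteration 3: no outgoing edges from {lint}; recursion stops.

2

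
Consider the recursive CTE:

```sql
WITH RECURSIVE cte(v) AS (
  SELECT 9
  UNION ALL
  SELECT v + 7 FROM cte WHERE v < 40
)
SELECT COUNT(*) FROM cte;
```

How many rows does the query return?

Base: v=9.
Iteration 1: 9 < 40 holds -> v = 9 + 7 = 16.
Iteration 2: 16 < 40 holds -> v = 16 + 7 = 23.
Iteration 3: 23 < 40 holds -> v = 23 + 7 = 30.
Iteration 4: 30 < 40 holds -> v = 30 + 7 = 37.
Iteration 5: 37 < 40 holds -> v = 37 + 7 = 44.
Iteration 6: 44 < 40 fails; recursion stops.
Total rows emitted: 6.

6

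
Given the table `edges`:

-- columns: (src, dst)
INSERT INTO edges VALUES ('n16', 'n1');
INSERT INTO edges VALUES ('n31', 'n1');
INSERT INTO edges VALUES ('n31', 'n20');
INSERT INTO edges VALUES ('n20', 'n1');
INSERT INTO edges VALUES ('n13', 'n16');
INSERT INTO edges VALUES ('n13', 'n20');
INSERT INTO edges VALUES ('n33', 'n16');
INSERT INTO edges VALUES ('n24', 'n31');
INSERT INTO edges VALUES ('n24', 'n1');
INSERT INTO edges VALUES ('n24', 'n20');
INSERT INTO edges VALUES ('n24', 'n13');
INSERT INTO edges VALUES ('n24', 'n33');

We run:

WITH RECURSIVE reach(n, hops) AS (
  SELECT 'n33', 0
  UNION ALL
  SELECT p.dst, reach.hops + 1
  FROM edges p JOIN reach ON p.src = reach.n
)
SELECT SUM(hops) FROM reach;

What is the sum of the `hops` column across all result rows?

3

Base: (n33, hops=0).
Iteration 1: edges from {n33} -> (n16, hops=1).
Iteration 2: edges from {n16} -> (n1, hops=2).
Iteration 3: no outgoing edges from {n1}; recursion stops.
SUM(hops) = 0 + 1 + 2 = 3.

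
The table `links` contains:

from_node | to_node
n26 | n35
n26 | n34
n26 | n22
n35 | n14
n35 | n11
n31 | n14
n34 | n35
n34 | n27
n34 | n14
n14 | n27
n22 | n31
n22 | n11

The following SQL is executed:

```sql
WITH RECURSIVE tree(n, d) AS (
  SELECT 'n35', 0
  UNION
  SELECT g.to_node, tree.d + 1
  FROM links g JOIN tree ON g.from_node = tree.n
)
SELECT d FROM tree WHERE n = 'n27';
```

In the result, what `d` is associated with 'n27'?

Base: (n35, d=0).
Iteration 1: edges from {n35} -> (n11, d=1), (n14, d=1).
Iteration 2: edges from {n11,n14} -> (n27, d=2).
Iteration 3: no outgoing edges from {n27}; recursion stops.

2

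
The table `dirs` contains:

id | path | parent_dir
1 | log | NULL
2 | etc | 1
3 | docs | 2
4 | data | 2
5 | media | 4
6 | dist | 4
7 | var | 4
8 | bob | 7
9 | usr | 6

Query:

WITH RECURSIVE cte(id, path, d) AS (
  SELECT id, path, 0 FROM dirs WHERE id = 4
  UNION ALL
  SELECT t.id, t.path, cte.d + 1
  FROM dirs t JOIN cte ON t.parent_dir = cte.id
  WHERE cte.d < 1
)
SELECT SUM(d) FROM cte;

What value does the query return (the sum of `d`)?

Base: id=4 (data) at d 0.
Iteration 1: rows with parent_dir in {4} -> media (id 5, d 1), dist (id 6, d 1), var (id 7, d 1).
Iteration 2: d < 1 fails for all current rows; recursion stops.
SUM(d) = 0 + 1 + 1 + 1 = 3.

3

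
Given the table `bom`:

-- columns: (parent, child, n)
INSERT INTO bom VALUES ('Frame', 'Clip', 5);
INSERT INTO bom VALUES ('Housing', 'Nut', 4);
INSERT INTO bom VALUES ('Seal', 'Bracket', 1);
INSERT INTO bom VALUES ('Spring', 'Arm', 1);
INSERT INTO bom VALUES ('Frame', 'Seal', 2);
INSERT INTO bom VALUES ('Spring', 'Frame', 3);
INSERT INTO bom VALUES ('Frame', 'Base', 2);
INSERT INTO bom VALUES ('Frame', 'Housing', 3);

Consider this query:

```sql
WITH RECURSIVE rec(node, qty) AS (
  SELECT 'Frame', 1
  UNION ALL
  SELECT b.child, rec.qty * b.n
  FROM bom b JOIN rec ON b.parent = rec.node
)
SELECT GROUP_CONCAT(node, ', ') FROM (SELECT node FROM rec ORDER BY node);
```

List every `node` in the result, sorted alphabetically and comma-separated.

Base, Bracket, Clip, Frame, Housing, Nut, Seal

Base: (Frame, qty=1).
Iteration 1: components of {Frame} -> Base = 1*2 = 2, Clip = 1*5 = 5, Housing = 1*3 = 3, Seal = 1*2 = 2.
Iteration 2: components of {Base,Clip,Housing,Seal} -> Bracket = 2*1 = 2, Nut = 3*4 = 12.
Iteration 3: no further components; recursion stops.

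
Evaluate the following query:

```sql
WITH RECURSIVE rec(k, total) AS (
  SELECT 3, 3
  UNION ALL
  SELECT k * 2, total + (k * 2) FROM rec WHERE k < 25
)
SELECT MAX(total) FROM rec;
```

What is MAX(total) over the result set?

Base: k=3, total=3.
Iteration 1: 3 < 25 holds -> k = 3 * 2 = 6, total = 3 + 6 = 9.
Iteration 2: 6 < 25 holds -> k = 6 * 2 = 12, total = 9 + 12 = 21.
Iteration 3: 12 < 25 holds -> k = 12 * 2 = 24, total = 21 + 24 = 45.
Iteration 4: 24 < 25 holds -> k = 24 * 2 = 48, total = 45 + 48 = 93.
Iteration 5: 48 < 25 fails; recursion stops.
total values: 3, 9, 21, 45, 93; the maximum is 93.

93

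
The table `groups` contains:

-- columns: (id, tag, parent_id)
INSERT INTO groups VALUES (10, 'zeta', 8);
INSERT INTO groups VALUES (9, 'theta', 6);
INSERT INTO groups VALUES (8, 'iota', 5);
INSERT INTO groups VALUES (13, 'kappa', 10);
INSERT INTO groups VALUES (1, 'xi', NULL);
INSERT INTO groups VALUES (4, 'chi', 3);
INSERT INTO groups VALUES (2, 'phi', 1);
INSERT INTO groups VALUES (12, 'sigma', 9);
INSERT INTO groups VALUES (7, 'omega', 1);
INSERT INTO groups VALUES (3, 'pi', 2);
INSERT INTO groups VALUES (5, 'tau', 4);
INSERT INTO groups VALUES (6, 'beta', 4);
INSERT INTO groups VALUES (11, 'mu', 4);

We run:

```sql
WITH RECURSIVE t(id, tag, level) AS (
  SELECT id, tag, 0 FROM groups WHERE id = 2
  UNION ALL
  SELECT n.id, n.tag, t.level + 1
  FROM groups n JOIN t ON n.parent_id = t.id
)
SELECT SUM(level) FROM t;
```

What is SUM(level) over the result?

36

Base: id=2 (phi) at level 0.
Iteration 1: rows with parent_id in {2} -> pi (id 3, level 1).
Iteration 2: rows with parent_id in {3} -> chi (id 4, level 2).
Iteration 3: rows with parent_id in {4} -> tau (id 5, level 3), beta (id 6, level 3), mu (id 11, level 3).
Iteration 4: rows with parent_id in {5,6,11} -> iota (id 8, level 4), theta (id 9, level 4).
Iteration 5: rows with parent_id in {8,9} -> zeta (id 10, level 5), sigma (id 12, level 5).
Iteration 6: rows with parent_id in {10,12} -> kappa (id 13, level 6).
Iteration 7: no rows with parent_id in {13}; recursion stops.
SUM(level) = 0 + 1 + 2 + 3 + 3 + 3 + 4 + 4 + 5 + 5 + 6 = 36.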